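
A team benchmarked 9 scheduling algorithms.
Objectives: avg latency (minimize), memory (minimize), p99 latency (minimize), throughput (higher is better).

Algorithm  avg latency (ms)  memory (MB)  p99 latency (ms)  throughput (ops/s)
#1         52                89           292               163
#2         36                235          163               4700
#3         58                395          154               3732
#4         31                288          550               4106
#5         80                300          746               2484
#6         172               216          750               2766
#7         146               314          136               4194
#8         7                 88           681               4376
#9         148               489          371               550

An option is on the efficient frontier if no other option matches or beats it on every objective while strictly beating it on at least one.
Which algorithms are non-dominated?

#1, #2, #3, #4, #7, #8

#1: not dominated.
#2: not dominated (best throughput).
#3: not dominated.
#4: not dominated.
#5: dominated by #2 (avg latency 36≤80, memory 235≤300, p99 latency 163≤746, throughput 4700≥2484).
#6: dominated by #8 (avg latency 7≤172, memory 88≤216, p99 latency 681≤750, throughput 4376≥2766).
#7: not dominated (best p99 latency).
#8: not dominated (best avg latency).
#9: dominated by #2 (avg latency 36≤148, memory 235≤489, p99 latency 163≤371, throughput 4700≥550).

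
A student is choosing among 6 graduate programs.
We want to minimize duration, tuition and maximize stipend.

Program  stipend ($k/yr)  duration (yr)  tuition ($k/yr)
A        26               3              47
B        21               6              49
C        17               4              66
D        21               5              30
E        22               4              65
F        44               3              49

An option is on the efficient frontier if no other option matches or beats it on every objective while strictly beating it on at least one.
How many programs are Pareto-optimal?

3

A: not dominated.
B: dominated by A (stipend 26≥21, duration 3≤6, tuition 47≤49).
C: dominated by A (stipend 26≥17, duration 3≤4, tuition 47≤66).
D: not dominated (best tuition).
E: dominated by A (stipend 26≥22, duration 3≤4, tuition 47≤65).
F: not dominated (best stipend).
Pareto-optimal: A, D, F → 3.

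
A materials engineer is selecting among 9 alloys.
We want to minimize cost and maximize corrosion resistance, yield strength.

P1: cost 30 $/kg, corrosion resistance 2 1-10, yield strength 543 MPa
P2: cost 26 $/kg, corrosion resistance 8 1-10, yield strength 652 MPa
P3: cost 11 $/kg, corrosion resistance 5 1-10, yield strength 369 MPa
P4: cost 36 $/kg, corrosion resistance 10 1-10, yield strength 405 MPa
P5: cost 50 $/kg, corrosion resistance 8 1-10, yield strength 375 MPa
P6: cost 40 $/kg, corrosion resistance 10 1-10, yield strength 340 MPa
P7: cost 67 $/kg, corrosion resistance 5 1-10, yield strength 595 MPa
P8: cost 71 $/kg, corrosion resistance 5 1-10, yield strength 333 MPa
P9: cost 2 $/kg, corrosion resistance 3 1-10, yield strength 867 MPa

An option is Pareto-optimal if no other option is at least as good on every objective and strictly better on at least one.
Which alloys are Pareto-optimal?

P2, P3, P4, P9

P1: dominated by P2 (cost 26≤30, corrosion resistance 8≥2, yield strength 652≥543).
P2: not dominated.
P3: not dominated.
P4: not dominated.
P5: dominated by P2 (cost 26≤50, corrosion resistance 8≥8, yield strength 652≥375).
P6: dominated by P4 (cost 36≤40, corrosion resistance 10≥10, yield strength 405≥340).
P7: dominated by P2 (cost 26≤67, corrosion resistance 8≥5, yield strength 652≥595).
P8: dominated by P2 (cost 26≤71, corrosion resistance 8≥5, yield strength 652≥333).
P9: not dominated (best cost).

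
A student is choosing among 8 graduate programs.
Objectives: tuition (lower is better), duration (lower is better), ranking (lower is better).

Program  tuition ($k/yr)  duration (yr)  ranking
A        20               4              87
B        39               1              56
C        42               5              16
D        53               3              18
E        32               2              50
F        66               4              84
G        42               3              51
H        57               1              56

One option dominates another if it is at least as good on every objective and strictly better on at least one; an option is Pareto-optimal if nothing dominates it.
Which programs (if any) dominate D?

A: worse on duration (4 vs 3).
B: worse on ranking (56 vs 18).
C: worse on duration (5 vs 3).
E: worse on ranking (50 vs 18).
F: worse on tuition (66 vs 53).
G: worse on ranking (51 vs 18).
H: worse on tuition (57 vs 53).
No option dominates D.

none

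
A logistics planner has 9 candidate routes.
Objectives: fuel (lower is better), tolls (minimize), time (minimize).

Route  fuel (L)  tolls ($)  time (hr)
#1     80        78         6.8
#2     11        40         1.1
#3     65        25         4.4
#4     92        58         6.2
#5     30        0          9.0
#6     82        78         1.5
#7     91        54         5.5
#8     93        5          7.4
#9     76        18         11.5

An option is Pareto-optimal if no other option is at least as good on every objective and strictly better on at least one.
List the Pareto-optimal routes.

#2, #3, #5, #8

#1: dominated by #2 (fuel 11≤80, tolls 40≤78, time 1.1≤6.8).
#2: not dominated (best fuel).
#3: not dominated.
#4: dominated by #2 (fuel 11≤92, tolls 40≤58, time 1.1≤6.2).
#5: not dominated (best tolls).
#6: dominated by #2 (fuel 11≤82, tolls 40≤78, time 1.1≤1.5).
#7: dominated by #2 (fuel 11≤91, tolls 40≤54, time 1.1≤5.5).
#8: not dominated.
#9: dominated by #5 (fuel 30≤76, tolls 0≤18, time 9.0≤11.5).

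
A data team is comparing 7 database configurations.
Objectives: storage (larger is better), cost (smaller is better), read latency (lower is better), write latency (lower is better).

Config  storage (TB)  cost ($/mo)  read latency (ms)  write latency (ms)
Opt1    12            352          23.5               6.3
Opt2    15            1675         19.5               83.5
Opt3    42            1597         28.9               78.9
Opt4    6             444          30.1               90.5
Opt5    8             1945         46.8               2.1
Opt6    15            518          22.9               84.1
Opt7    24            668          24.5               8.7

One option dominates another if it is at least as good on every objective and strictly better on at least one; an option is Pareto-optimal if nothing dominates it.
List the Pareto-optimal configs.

Opt1, Opt2, Opt3, Opt5, Opt6, Opt7

Opt1: not dominated (best cost).
Opt2: not dominated (best read latency).
Opt3: not dominated (best storage).
Opt4: dominated by Opt1 (storage 12≥6, cost 352≤444, read latency 23.5≤30.1, write latency 6.3≤90.5).
Opt5: not dominated (best write latency).
Opt6: not dominated.
Opt7: not dominated.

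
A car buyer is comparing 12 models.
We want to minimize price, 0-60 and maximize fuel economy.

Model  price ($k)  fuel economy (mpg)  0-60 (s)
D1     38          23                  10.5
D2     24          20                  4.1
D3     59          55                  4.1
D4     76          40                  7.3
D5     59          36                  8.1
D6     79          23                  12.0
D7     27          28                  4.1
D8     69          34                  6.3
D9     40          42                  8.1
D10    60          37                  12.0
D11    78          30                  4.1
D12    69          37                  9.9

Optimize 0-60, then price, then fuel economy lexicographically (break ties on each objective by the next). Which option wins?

D2

First minimize 0-60: best is 4.1, kept {D2, D3, D7, D11}.
Then minimize price: best is 24, kept {D2}.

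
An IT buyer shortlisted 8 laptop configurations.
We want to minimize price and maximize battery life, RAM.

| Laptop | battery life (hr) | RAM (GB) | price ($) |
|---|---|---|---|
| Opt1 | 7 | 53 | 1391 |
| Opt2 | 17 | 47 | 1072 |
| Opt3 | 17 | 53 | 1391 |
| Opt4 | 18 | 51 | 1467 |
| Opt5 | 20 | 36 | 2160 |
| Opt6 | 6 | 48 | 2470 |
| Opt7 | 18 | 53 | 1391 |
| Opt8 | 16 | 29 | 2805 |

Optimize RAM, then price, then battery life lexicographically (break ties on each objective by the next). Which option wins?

First maximize RAM: best is 53, kept {Opt1, Opt3, Opt7}.
Then minimize price: best is 1391, kept {Opt1, Opt3, Opt7}.
Then maximize battery life: best is 18, kept {Opt7}.

Opt7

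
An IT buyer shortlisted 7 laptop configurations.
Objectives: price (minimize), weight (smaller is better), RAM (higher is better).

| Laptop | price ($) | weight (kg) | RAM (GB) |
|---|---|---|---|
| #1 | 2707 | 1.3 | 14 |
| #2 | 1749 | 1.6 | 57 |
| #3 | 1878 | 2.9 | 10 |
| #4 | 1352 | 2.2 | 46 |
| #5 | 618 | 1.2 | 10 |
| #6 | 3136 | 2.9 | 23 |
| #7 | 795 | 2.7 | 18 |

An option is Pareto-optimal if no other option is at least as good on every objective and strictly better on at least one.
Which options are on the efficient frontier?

#1: not dominated.
#2: not dominated (best RAM).
#3: dominated by #2 (price 1749≤1878, weight 1.6≤2.9, RAM 57≥10).
#4: not dominated.
#5: not dominated (best price).
#6: dominated by #2 (price 1749≤3136, weight 1.6≤2.9, RAM 57≥23).
#7: not dominated.

#1, #2, #4, #5, #7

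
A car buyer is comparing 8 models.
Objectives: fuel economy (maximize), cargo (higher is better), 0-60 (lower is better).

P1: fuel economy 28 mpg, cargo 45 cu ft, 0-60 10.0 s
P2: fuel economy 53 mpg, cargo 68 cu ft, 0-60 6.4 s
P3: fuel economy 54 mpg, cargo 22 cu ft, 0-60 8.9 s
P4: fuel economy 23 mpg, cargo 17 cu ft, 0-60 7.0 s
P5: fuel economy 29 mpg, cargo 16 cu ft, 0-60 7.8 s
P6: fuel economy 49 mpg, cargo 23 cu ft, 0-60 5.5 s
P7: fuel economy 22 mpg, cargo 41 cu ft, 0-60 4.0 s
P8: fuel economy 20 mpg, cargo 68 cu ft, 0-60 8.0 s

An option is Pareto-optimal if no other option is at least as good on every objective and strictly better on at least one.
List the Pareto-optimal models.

P2, P3, P6, P7

P1: dominated by P2 (fuel economy 53≥28, cargo 68≥45, 0-60 6.4≤10.0).
P2: not dominated.
P3: not dominated (best fuel economy).
P4: dominated by P2 (fuel economy 53≥23, cargo 68≥17, 0-60 6.4≤7.0).
P5: dominated by P2 (fuel economy 53≥29, cargo 68≥16, 0-60 6.4≤7.8).
P6: not dominated.
P7: not dominated (best 0-60).
P8: dominated by P2 (fuel economy 53≥20, cargo 68≥68, 0-60 6.4≤8.0).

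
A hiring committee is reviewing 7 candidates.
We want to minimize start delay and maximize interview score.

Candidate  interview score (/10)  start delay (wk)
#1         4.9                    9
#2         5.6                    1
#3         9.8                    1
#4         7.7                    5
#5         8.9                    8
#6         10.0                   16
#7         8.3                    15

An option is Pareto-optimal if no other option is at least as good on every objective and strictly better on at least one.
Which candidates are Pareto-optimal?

#1: dominated by #2 (interview score 5.6≥4.9, start delay 1≤9).
#2: dominated by #3 (interview score 9.8≥5.6, start delay 1≤1).
#3: not dominated.
#4: dominated by #3 (interview score 9.8≥7.7, start delay 1≤5).
#5: dominated by #3 (interview score 9.8≥8.9, start delay 1≤8).
#6: not dominated (best interview score).
#7: dominated by #3 (interview score 9.8≥8.3, start delay 1≤15).

#3, #6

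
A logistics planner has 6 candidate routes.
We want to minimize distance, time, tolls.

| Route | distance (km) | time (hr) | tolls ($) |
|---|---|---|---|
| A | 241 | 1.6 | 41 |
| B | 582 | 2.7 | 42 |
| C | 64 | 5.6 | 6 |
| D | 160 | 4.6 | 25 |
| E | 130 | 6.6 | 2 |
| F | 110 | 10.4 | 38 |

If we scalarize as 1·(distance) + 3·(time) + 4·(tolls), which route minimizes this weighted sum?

A: 1·241 + 3·1.6 + 4·41 = 409.8
B: 1·582 + 3·2.7 + 4·42 = 758.1
C: 1·64 + 3·5.6 + 4·6 = 104.8
D: 1·160 + 3·4.6 + 4·25 = 273.8
E: 1·130 + 3·6.6 + 4·2 = 157.8
F: 1·110 + 3·10.4 + 4·38 = 293.2
Lowest: C at 104.8.

C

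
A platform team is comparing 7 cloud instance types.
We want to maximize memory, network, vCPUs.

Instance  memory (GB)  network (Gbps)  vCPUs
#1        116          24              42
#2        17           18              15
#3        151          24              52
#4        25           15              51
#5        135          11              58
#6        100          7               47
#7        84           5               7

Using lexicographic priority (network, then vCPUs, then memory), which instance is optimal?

First maximize network: best is 24, kept {#1, #3}.
Then maximize vCPUs: best is 52, kept {#3}.

#3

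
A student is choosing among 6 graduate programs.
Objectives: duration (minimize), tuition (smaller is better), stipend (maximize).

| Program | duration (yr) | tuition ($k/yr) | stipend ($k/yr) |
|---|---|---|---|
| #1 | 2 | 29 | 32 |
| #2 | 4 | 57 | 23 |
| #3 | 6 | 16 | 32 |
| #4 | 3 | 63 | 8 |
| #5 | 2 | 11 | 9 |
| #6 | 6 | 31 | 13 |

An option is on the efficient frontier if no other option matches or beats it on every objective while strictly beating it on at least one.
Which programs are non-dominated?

#1: not dominated.
#2: dominated by #1 (duration 2≤4, tuition 29≤57, stipend 32≥23).
#3: not dominated.
#4: dominated by #1 (duration 2≤3, tuition 29≤63, stipend 32≥8).
#5: not dominated (best tuition).
#6: dominated by #1 (duration 2≤6, tuition 29≤31, stipend 32≥13).

#1, #3, #5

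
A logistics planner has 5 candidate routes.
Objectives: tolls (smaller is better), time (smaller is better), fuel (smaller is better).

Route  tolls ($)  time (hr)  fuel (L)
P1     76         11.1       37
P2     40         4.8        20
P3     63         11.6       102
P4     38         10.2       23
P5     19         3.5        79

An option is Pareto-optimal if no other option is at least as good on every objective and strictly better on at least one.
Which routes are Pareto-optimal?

P2, P4, P5

P1: dominated by P2 (tolls 40≤76, time 4.8≤11.1, fuel 20≤37).
P2: not dominated (best fuel).
P3: dominated by P2 (tolls 40≤63, time 4.8≤11.6, fuel 20≤102).
P4: not dominated.
P5: not dominated (best tolls).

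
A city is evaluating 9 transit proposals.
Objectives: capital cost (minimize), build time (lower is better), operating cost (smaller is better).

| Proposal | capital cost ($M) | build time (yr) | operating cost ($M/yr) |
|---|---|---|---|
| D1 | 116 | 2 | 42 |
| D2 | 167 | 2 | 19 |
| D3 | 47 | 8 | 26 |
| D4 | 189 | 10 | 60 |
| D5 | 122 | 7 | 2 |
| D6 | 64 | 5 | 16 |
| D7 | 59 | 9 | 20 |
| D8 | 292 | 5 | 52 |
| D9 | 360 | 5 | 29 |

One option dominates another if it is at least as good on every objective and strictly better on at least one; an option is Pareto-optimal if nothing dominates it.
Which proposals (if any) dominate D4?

D1, D2, D3, D5, D6, D7

D1: capital cost 116≤189, build time 2≤10, operating cost 42≤60 — dominates D4.
D2: capital cost 167≤189, build time 2≤10, operating cost 19≤60 — dominates D4.
D3: capital cost 47≤189, build time 8≤10, operating cost 26≤60 — dominates D4.
D5: capital cost 122≤189, build time 7≤10, operating cost 2≤60 — dominates D4.
D6: capital cost 64≤189, build time 5≤10, operating cost 16≤60 — dominates D4.
D7: capital cost 59≤189, build time 9≤10, operating cost 20≤60 — dominates D4.
Others (D8, D9) are each worse than D4 on at least one objective.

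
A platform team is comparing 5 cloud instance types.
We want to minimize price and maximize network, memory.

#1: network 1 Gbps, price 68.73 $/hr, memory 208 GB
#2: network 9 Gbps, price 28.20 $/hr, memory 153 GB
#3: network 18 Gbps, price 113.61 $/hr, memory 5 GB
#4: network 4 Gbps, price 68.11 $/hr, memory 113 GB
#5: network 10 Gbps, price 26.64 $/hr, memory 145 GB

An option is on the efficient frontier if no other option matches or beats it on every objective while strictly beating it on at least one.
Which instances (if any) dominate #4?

#2: network 9≥4, price 28.20≤68.11, memory 153≥113 — dominates #4.
#5: network 10≥4, price 26.64≤68.11, memory 145≥113 — dominates #4.
Others (#1, #3) are each worse than #4 on at least one objective.

#2, #5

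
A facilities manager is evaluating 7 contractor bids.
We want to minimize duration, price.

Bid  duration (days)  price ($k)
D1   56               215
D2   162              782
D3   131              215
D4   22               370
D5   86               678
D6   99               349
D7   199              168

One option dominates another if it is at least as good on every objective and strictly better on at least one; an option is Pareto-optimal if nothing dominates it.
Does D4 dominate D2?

D4 vs D2: duration 22≤162, price 370≤782 — D4 is at least as good on every objective with at least one strict improvement.

Yes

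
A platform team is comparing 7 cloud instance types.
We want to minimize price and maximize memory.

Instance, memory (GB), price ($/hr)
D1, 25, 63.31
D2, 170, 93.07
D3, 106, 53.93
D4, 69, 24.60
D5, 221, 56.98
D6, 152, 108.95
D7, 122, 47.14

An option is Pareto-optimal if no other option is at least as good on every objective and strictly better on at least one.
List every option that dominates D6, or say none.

D2: memory 170≥152, price 93.07≤108.95 — dominates D6.
D5: memory 221≥152, price 56.98≤108.95 — dominates D6.
Others (D1, D3, D4, D7) are each worse than D6 on at least one objective.

D2, D5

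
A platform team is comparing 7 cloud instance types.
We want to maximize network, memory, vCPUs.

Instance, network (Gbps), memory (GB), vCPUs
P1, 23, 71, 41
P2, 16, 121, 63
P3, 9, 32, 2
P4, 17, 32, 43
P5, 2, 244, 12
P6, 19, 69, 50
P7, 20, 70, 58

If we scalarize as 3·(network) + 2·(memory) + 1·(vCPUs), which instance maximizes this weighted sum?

P5

P1: 3·23 + 2·71 + 1·41 = 252
P2: 3·16 + 2·121 + 1·63 = 353
P3: 3·9 + 2·32 + 1·2 = 93
P4: 3·17 + 2·32 + 1·43 = 158
P5: 3·2 + 2·244 + 1·12 = 506
P6: 3·19 + 2·69 + 1·50 = 245
P7: 3·20 + 2·70 + 1·58 = 258
Highest: P5 at 506.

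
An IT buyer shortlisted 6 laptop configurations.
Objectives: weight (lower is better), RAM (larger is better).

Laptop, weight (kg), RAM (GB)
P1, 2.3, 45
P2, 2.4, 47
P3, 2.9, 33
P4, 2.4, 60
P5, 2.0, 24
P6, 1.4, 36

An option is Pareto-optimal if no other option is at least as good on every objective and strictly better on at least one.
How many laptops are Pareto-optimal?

3

P1: not dominated.
P2: dominated by P4 (weight 2.4≤2.4, RAM 60≥47).
P3: dominated by P1 (weight 2.3≤2.9, RAM 45≥33).
P4: not dominated (best RAM).
P5: dominated by P6 (weight 1.4≤2.0, RAM 36≥24).
P6: not dominated (best weight).
Pareto-optimal: P1, P4, P6 → 3.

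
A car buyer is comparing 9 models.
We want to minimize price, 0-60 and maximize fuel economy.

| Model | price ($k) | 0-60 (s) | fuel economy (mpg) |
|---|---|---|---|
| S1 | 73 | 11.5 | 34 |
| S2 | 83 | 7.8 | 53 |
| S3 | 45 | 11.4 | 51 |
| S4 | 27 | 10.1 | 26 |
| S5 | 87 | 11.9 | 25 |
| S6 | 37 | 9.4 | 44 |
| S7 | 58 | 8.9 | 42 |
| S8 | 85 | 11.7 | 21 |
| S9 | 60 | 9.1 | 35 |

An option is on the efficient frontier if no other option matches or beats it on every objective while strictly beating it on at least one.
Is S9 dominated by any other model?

S7 vs S9: price 58≤60, 0-60 8.9≤9.1, fuel economy 42≥35 — S7 is at least as good on every objective and strictly better on at least one, so S7 dominates S9.

Yes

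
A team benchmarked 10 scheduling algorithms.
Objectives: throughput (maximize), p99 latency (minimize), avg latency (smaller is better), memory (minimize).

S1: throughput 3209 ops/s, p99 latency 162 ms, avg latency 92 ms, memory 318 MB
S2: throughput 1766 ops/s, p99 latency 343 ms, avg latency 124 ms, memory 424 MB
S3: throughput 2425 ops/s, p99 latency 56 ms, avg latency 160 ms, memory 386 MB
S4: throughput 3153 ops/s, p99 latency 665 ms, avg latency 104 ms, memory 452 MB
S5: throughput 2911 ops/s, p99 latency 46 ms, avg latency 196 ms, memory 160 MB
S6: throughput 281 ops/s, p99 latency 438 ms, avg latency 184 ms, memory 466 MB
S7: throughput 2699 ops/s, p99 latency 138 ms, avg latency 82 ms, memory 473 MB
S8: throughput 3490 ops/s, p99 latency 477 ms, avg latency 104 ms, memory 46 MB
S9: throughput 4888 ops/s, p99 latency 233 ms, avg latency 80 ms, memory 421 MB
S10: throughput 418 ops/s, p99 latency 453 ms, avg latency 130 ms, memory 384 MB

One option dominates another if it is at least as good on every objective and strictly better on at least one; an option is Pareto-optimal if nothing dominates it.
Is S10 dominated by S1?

Yes

S1 vs S10: throughput 3209≥418, p99 latency 162≤453, avg latency 92≤130, memory 318≤384 — S1 is at least as good on every objective with at least one strict improvement.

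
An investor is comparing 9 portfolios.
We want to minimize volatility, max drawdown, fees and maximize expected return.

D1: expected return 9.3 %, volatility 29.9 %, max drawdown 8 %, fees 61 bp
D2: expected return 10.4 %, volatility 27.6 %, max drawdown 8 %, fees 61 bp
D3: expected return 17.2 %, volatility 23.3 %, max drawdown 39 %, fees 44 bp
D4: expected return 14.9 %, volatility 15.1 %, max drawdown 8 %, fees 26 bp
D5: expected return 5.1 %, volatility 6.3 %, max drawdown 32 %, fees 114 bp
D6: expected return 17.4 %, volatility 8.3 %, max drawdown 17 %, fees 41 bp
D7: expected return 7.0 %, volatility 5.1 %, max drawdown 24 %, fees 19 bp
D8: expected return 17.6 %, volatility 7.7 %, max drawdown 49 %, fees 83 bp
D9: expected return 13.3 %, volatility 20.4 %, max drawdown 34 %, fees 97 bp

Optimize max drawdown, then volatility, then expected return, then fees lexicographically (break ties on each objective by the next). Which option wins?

First minimize max drawdown: best is 8, kept {D1, D2, D4}.
Then minimize volatility: best is 15.1, kept {D4}.

D4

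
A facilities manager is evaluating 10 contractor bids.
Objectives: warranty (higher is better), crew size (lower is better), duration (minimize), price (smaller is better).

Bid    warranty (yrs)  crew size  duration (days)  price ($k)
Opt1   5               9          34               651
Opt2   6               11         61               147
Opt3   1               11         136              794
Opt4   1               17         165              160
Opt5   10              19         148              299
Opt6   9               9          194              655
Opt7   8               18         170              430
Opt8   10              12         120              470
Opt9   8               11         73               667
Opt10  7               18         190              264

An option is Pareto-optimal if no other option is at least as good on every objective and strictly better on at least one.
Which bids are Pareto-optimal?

Opt1, Opt2, Opt5, Opt6, Opt7, Opt8, Opt9, Opt10

Opt1: not dominated (best duration).
Opt2: not dominated (best price).
Opt3: dominated by Opt1 (warranty 5≥1, crew size 9≤11, duration 34≤136, price 651≤794).
Opt4: dominated by Opt2 (warranty 6≥1, crew size 11≤17, duration 61≤165, price 147≤160).
Opt5: not dominated.
Opt6: not dominated.
Opt7: not dominated.
Opt8: not dominated.
Opt9: not dominated.
Opt10: not dominated.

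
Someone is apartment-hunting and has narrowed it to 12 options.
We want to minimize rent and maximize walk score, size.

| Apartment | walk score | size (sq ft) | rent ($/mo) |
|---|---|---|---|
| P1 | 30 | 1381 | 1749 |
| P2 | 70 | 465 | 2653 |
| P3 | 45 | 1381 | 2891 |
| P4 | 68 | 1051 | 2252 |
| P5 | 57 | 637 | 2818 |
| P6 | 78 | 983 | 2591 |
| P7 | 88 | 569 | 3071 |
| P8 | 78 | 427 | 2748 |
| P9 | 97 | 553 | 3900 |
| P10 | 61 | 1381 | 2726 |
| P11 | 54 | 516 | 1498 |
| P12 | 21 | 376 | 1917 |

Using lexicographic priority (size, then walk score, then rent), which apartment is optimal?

P10

First maximize size: best is 1381, kept {P1, P3, P10}.
Then maximize walk score: best is 61, kept {P10}.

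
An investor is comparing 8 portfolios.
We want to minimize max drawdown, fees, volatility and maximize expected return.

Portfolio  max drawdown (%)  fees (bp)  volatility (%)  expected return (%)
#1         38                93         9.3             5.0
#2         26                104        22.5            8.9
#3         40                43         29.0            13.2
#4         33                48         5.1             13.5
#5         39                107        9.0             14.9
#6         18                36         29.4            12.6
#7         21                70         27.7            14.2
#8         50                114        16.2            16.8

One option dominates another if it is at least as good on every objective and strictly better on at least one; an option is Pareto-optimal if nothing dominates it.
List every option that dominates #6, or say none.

#1: worse on max drawdown (38 vs 18).
#2: worse on max drawdown (26 vs 18).
#3: worse on max drawdown (40 vs 18).
#4: worse on max drawdown (33 vs 18).
#5: worse on max drawdown (39 vs 18).
#7: worse on max drawdown (21 vs 18).
#8: worse on max drawdown (50 vs 18).
No option dominates #6.

none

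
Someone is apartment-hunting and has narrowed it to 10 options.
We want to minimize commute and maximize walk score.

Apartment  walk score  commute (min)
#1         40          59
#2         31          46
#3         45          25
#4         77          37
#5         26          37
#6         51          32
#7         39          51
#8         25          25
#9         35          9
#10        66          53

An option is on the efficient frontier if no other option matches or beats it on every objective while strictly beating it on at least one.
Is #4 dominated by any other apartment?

#1: worse on walk score (40 vs 77).
#2: worse on walk score (31 vs 77).
#3: worse on walk score (45 vs 77).
#5: worse on walk score (26 vs 77).
#6: worse on walk score (51 vs 77).
#7: worse on walk score (39 vs 77).
#8: worse on walk score (25 vs 77).
#9: worse on walk score (35 vs 77).
#10: worse on walk score (66 vs 77).
No option is at least as good as #4 on every objective and strictly better on one.

No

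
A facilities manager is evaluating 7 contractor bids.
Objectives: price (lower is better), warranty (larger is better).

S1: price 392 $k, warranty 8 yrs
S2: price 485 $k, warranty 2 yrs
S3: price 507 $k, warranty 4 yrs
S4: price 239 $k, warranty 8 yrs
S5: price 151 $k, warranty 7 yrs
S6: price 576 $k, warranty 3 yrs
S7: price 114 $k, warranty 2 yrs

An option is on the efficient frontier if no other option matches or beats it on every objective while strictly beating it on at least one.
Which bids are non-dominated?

S1: dominated by S4 (price 239≤392, warranty 8≥8).
S2: dominated by S1 (price 392≤485, warranty 8≥2).
S3: dominated by S1 (price 392≤507, warranty 8≥4).
S4: not dominated.
S5: not dominated.
S6: dominated by S1 (price 392≤576, warranty 8≥3).
S7: not dominated (best price).

S4, S5, S7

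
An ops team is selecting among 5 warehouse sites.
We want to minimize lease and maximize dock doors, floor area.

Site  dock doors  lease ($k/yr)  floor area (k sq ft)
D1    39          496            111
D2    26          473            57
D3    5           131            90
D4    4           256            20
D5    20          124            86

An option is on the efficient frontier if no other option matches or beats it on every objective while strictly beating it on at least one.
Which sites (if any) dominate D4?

D3: dock doors 5≥4, lease 131≤256, floor area 90≥20 — dominates D4.
D5: dock doors 20≥4, lease 124≤256, floor area 86≥20 — dominates D4.
Others (D1, D2) are each worse than D4 on at least one objective.

D3, D5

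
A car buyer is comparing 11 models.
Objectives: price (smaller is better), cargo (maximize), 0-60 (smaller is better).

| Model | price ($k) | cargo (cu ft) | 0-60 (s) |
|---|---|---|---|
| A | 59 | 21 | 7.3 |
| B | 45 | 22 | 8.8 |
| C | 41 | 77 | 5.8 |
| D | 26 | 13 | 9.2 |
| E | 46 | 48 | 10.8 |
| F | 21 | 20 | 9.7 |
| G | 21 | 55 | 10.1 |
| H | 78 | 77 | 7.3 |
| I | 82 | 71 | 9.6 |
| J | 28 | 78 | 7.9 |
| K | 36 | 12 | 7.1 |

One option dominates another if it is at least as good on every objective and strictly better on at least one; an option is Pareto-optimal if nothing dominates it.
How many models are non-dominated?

6

A: dominated by C (price 41≤59, cargo 77≥21, 0-60 5.8≤7.3).
B: dominated by C (price 41≤45, cargo 77≥22, 0-60 5.8≤8.8).
C: not dominated (best 0-60).
D: not dominated.
E: dominated by C (price 41≤46, cargo 77≥48, 0-60 5.8≤10.8).
F: not dominated.
G: not dominated.
H: dominated by C (price 41≤78, cargo 77≥77, 0-60 5.8≤7.3).
I: dominated by C (price 41≤82, cargo 77≥71, 0-60 5.8≤9.6).
J: not dominated (best cargo).
K: not dominated.
Pareto-optimal: C, D, F, G, J, K → 6.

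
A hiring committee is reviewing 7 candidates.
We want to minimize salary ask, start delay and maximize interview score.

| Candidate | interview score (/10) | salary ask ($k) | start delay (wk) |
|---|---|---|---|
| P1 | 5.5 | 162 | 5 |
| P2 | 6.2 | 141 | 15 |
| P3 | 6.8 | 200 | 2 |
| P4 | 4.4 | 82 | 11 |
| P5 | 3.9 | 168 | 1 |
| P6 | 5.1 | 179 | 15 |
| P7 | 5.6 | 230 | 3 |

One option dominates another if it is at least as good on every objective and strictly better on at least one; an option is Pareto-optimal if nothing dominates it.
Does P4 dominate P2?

No

P4 vs P2: P4 is worse on interview score (4.4 vs 6.2), so it does not dominate P2.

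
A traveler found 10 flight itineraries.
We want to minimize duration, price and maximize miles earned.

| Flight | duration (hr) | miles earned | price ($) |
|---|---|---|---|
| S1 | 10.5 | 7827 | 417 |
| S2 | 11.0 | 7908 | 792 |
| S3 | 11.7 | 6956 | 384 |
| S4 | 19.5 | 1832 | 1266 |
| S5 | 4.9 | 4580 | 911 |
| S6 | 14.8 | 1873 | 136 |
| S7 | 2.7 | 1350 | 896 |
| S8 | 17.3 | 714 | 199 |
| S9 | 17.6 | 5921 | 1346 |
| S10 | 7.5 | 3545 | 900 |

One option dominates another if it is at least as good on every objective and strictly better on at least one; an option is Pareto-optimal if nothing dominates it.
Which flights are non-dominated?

S1: not dominated.
S2: not dominated (best miles earned).
S3: not dominated.
S4: dominated by S1 (duration 10.5≤19.5, miles earned 7827≥1832, price 417≤1266).
S5: not dominated.
S6: not dominated (best price).
S7: not dominated (best duration).
S8: dominated by S6 (duration 14.8≤17.3, miles earned 1873≥714, price 136≤199).
S9: dominated by S1 (duration 10.5≤17.6, miles earned 7827≥5921, price 417≤1346).
S10: not dominated.

S1, S2, S3, S5, S6, S7, S10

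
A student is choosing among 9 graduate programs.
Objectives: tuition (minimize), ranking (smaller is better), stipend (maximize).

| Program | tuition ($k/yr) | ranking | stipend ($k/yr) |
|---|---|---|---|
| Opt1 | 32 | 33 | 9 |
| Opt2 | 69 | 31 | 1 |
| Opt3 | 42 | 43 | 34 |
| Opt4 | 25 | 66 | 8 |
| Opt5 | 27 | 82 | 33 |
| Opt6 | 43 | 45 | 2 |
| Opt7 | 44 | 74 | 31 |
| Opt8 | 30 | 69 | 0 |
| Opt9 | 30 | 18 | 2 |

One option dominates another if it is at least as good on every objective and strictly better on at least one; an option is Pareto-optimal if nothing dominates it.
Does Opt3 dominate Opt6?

Opt3 vs Opt6: tuition 42≤43, ranking 43≤45, stipend 34≥2 — Opt3 is at least as good on every objective with at least one strict improvement.

Yes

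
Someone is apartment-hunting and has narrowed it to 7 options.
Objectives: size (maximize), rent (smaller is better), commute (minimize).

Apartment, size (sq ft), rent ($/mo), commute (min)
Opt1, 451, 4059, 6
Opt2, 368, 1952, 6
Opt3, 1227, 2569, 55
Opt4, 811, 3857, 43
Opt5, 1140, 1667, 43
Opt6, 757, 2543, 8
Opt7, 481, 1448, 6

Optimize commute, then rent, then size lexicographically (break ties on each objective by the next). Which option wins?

Opt7

First minimize commute: best is 6, kept {Opt1, Opt2, Opt7}.
Then minimize rent: best is 1448, kept {Opt7}.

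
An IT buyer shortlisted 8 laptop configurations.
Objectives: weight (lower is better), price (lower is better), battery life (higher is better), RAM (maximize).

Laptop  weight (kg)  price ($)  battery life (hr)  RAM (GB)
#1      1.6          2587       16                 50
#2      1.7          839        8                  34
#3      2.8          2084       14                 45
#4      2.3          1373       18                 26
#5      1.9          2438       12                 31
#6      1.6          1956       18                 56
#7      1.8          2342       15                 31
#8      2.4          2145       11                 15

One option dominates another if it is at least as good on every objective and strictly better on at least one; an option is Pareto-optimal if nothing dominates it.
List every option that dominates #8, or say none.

#4: weight 2.3≤2.4, price 1373≤2145, battery life 18≥11, RAM 26≥15 — dominates #8.
#6: weight 1.6≤2.4, price 1956≤2145, battery life 18≥11, RAM 56≥15 — dominates #8.
Others (#1, #2, #3, #5, #7) are each worse than #8 on at least one objective.

#4, #6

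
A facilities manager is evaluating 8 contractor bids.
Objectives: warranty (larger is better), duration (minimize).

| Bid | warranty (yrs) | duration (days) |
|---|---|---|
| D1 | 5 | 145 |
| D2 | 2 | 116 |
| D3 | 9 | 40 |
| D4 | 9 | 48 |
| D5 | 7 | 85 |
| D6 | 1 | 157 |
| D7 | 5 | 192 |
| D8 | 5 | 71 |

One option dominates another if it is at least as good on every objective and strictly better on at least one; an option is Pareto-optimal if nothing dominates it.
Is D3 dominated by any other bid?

No

D1: worse on warranty (5 vs 9).
D2: worse on warranty (2 vs 9).
D4: worse on duration (48 vs 40).
D5: worse on warranty (7 vs 9).
D6: worse on warranty (1 vs 9).
D7: worse on warranty (5 vs 9).
D8: worse on warranty (5 vs 9).
No option is at least as good as D3 on every objective and strictly better on one.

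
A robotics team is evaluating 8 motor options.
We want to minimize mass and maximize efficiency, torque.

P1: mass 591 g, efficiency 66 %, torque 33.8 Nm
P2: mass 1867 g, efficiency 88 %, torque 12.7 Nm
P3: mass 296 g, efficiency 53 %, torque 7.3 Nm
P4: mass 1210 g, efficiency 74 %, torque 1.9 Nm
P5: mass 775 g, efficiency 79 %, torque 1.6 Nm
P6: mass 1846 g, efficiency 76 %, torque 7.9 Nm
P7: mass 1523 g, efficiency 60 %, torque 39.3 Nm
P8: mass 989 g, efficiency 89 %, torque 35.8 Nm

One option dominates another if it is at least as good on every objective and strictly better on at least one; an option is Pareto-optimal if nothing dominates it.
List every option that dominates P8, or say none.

P1: worse on efficiency (66 vs 89).
P2: worse on mass (1867 vs 989).
P3: worse on efficiency (53 vs 89).
P4: worse on mass (1210 vs 989).
P5: worse on efficiency (79 vs 89).
P6: worse on mass (1846 vs 989).
P7: worse on mass (1523 vs 989).
No option dominates P8.

none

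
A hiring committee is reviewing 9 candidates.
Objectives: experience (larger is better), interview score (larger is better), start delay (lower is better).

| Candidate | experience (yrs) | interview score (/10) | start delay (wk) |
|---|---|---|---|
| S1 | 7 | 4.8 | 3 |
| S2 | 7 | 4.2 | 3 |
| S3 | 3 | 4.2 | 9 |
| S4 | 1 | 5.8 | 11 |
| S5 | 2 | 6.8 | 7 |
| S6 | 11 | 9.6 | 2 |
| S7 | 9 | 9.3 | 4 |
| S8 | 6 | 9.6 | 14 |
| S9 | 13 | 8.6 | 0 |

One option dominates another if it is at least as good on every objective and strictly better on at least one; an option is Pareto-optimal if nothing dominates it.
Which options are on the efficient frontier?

S6, S9

S1: dominated by S6 (experience 11≥7, interview score 9.6≥4.8, start delay 2≤3).
S2: dominated by S1 (experience 7≥7, interview score 4.8≥4.2, start delay 3≤3).
S3: dominated by S1 (experience 7≥3, interview score 4.8≥4.2, start delay 3≤9).
S4: dominated by S5 (experience 2≥1, interview score 6.8≥5.8, start delay 7≤11).
S5: dominated by S6 (experience 11≥2, interview score 9.6≥6.8, start delay 2≤7).
S6: not dominated.
S7: dominated by S6 (experience 11≥9, interview score 9.6≥9.3, start delay 2≤4).
S8: dominated by S6 (experience 11≥6, interview score 9.6≥9.6, start delay 2≤14).
S9: not dominated (best experience).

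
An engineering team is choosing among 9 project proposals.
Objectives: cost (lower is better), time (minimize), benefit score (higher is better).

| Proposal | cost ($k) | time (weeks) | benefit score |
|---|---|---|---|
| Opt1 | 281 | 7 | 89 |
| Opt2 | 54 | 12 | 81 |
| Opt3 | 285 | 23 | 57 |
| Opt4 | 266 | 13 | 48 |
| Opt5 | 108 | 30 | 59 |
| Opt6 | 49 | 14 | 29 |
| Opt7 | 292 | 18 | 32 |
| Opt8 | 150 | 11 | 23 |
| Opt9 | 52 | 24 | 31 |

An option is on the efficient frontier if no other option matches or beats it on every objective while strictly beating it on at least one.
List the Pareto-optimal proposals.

Opt1, Opt2, Opt6, Opt8, Opt9

Opt1: not dominated (best time).
Opt2: not dominated.
Opt3: dominated by Opt1 (cost 281≤285, time 7≤23, benefit score 89≥57).
Opt4: dominated by Opt2 (cost 54≤266, time 12≤13, benefit score 81≥48).
Opt5: dominated by Opt2 (cost 54≤108, time 12≤30, benefit score 81≥59).
Opt6: not dominated (best cost).
Opt7: dominated by Opt1 (cost 281≤292, time 7≤18, benefit score 89≥32).
Opt8: not dominated.
Opt9: not dominated.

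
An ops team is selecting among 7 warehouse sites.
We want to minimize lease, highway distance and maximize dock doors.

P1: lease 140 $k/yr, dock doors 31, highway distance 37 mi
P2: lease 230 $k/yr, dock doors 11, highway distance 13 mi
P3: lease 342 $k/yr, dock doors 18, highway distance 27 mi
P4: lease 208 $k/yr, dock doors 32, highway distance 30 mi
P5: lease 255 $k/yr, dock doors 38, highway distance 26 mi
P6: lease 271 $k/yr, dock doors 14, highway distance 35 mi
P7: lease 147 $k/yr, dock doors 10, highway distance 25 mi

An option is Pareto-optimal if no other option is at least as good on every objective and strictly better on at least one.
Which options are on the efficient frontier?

P1: not dominated (best lease).
P2: not dominated (best highway distance).
P3: dominated by P5 (lease 255≤342, dock doors 38≥18, highway distance 26≤27).
P4: not dominated.
P5: not dominated (best dock doors).
P6: dominated by P4 (lease 208≤271, dock doors 32≥14, highway distance 30≤35).
P7: not dominated.

P1, P2, P4, P5, P7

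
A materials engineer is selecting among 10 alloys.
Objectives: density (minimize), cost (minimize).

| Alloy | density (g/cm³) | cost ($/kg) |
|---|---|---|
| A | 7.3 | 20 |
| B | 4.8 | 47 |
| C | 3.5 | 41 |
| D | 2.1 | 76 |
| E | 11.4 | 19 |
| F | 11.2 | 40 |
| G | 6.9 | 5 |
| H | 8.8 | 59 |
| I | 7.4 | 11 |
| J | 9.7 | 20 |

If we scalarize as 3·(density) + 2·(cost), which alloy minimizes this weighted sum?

A: 3·7.3 + 2·20 = 61.9
B: 3·4.8 + 2·47 = 108.4
C: 3·3.5 + 2·41 = 92.5
D: 3·2.1 + 2·76 = 158.3
E: 3·11.4 + 2·19 = 72.2
F: 3·11.2 + 2·40 = 113.6
G: 3·6.9 + 2·5 = 30.7
H: 3·8.8 + 2·59 = 144.4
I: 3·7.4 + 2·11 = 44.2
J: 3·9.7 + 2·20 = 69.1
Lowest: G at 30.7.

G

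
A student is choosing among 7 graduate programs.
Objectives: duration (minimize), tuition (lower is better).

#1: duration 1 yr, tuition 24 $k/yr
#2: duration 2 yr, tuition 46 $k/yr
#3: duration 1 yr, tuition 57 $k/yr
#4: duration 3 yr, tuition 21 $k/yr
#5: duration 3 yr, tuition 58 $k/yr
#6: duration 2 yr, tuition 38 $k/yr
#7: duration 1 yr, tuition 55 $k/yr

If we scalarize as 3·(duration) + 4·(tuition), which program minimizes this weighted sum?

#1: 3·1 + 4·24 = 99
#2: 3·2 + 4·46 = 190
#3: 3·1 + 4·57 = 231
#4: 3·3 + 4·21 = 93
#5: 3·3 + 4·58 = 241
#6: 3·2 + 4·38 = 158
#7: 3·1 + 4·55 = 223
Lowest: #4 at 93.

#4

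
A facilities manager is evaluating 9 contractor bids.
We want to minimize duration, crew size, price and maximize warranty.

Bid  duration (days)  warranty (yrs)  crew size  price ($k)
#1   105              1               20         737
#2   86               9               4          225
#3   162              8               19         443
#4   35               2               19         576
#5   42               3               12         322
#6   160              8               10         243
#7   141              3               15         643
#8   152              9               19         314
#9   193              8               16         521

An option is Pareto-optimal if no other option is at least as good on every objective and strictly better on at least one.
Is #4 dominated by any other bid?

No

#1: worse on duration (105 vs 35).
#2: worse on duration (86 vs 35).
#3: worse on duration (162 vs 35).
#5: worse on duration (42 vs 35).
#6: worse on duration (160 vs 35).
#7: worse on duration (141 vs 35).
#8: worse on duration (152 vs 35).
#9: worse on duration (193 vs 35).
No option is at least as good as #4 on every objective and strictly better on one.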